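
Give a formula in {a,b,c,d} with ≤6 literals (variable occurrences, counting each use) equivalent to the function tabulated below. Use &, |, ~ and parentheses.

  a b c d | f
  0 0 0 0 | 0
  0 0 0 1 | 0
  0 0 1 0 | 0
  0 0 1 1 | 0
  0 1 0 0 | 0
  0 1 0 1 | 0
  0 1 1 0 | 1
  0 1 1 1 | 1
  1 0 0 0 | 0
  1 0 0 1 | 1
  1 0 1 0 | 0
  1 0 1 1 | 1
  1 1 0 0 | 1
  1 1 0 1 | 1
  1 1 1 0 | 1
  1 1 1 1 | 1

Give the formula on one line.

(((d & a) | (c & b)) | (b & a))

  (d & a) = 0000000001010101
  (c & b) = 0000001100000011
  ((d & a) | (c & b)) = 0000001101010111
  (b & a) = 0000000000001111
  (((d & a) | (c & b)) | (b & a)) = 0000001101011111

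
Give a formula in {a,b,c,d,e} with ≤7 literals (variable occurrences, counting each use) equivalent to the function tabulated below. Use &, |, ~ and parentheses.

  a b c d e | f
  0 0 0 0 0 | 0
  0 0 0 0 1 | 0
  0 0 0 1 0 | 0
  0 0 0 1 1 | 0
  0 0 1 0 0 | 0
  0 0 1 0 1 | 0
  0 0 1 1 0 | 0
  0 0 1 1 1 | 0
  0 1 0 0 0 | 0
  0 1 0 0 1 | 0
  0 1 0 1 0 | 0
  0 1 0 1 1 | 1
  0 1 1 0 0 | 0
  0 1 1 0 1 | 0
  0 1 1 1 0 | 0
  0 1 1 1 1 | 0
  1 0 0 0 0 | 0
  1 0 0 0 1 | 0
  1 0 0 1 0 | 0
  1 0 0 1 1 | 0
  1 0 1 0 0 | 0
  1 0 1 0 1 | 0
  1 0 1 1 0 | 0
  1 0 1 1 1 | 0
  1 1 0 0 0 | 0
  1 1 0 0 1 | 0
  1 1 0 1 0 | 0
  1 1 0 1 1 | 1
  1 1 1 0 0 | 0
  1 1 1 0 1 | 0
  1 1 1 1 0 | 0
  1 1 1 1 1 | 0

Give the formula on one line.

  ~c = 11110000111100001111000011110000
  (~c & b) = 00000000111100000000000011110000
  (e & d) = 00010001000100010001000100010001
  ((e & d) & ~c) = 00010000000100000001000000010000
  ((~c & b) & ((e & d) & ~c)) = 00000000000100000000000000010000

((~c & b) & ((e & d) & ~c))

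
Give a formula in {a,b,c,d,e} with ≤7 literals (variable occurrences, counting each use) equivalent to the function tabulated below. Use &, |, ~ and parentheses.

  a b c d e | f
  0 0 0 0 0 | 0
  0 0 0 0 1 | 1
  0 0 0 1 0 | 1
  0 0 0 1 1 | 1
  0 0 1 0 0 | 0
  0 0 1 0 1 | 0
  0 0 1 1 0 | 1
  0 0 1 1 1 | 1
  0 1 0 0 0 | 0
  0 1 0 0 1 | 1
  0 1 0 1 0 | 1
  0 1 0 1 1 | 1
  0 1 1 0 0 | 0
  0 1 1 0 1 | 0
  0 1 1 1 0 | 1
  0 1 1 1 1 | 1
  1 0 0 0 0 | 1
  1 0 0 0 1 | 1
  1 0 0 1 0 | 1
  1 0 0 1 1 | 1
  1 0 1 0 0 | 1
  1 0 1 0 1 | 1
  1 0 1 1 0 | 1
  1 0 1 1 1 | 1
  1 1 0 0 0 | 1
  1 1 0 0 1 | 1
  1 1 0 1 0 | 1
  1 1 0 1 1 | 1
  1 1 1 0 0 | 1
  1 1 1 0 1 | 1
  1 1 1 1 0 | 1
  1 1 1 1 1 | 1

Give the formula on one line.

((e & ~c) | (d | a))

  ~c = 11110000111100001111000011110000
  (e & ~c) = 01010000010100000101000001010000
  (d | a) = 00110011001100111111111111111111
  ((e & ~c) | (d | a)) = 01110011011100111111111111111111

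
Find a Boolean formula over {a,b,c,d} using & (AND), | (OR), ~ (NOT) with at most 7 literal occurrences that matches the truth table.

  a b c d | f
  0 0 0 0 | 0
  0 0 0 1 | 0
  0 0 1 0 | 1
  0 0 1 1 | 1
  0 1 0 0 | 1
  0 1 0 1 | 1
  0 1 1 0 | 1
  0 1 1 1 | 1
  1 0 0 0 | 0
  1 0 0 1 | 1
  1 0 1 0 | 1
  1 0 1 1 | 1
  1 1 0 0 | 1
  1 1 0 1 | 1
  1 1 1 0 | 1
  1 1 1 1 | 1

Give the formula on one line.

  (d & a) = 0000000001010101
  ((d & a) | c) = 0011001101110111
  (b | ((d & a) | c)) = 0011111101111111

(b | ((d & a) | c))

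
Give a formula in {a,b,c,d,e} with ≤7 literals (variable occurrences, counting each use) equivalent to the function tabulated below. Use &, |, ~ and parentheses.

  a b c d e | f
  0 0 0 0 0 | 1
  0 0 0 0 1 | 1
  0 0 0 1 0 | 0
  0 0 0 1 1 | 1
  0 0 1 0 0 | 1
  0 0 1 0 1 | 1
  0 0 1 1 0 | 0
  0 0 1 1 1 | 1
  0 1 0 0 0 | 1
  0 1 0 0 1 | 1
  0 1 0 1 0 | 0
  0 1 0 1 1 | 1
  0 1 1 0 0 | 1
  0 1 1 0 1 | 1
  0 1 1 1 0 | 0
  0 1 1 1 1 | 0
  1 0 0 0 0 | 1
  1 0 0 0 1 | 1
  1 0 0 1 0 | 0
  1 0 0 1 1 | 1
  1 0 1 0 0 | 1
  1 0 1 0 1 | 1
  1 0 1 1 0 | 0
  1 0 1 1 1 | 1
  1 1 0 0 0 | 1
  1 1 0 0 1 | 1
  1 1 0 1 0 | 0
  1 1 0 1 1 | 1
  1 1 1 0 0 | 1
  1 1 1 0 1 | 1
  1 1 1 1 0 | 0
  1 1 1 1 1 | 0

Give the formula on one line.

  ~c = 11110000111100001111000011110000
  ~b = 11111111000000001111111100000000
  (~c | ~b) = 11111111111100001111111111110000
  (e & (~c | ~b)) = 01010101010100000101010101010000
  ~d = 11001100110011001100110011001100
  ((e & (~c | ~b)) | ~d) = 11011101110111001101110111011100

((e & (~c | ~b)) | ~d)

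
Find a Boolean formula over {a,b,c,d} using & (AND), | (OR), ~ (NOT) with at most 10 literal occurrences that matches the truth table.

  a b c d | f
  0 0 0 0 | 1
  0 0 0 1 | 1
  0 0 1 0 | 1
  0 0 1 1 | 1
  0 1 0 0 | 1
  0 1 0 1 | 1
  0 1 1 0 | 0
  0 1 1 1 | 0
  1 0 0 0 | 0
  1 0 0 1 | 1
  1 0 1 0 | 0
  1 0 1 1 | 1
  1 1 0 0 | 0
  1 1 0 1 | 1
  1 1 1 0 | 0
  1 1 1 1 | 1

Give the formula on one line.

  ~a = 1111111100000000
  (d | ~a) = 1111111101010101
  (a | b) = 0000111111111111
  ((a | b) | c) = 0011111111111111
  (d & ((a | b) | c)) = 0001010101010101
  (a & (d & ((a | b) | c))) = 0000000001010101
  ~b = 1111000011110000
  ~c = 1100110011001100
  (~b | ~c) = 1111110011111100
  ((a & (d & ((a | b) | c))) | (~b | ~c)) = 1111110011111101
  ((d | ~a) & ((a & (d & ((a | b) | c))) | (~b | ~c))) = 1111110001010101

((d | ~a) & ((a & (d & ((a | b) | c))) | (~b | ~c)))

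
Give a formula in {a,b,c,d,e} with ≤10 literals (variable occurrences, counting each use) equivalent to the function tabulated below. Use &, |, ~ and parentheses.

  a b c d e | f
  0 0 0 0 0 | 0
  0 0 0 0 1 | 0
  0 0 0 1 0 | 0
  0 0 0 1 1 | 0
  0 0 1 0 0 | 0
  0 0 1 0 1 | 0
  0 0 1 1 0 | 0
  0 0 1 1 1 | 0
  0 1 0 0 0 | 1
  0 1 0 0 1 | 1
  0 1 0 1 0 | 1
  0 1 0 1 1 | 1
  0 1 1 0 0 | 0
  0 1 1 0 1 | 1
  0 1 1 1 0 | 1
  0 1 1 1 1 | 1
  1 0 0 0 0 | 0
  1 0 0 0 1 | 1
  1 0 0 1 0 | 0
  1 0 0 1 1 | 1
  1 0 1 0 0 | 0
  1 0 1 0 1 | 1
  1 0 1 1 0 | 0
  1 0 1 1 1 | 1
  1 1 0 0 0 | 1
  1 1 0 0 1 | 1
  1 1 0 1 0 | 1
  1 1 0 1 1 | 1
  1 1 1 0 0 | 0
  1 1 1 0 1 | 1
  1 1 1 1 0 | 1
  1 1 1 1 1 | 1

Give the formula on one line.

  ~b = 11111111000000001111111100000000
  (~b | c) = 11111111000011111111111100001111
  ((~b | c) & d) = 00110011000000110011001100000011
  ~c = 11110000111100001111000011110000
  ~d = 11001100110011001100110011001100
  (~d & e) = 01000100010001000100010001000100
  (~c | (~d & e)) = 11110100111101001111010011110100
  (((~b | c) & d) | (~c | (~d & e))) = 11110111111101111111011111110111
  (e & a) = 00000000000000000101010101010101
  ((e & a) | b) = 00000000111111110101010111111111
  ((((~b | c) & d) | (~c | (~d & e))) & ((e & a) | b)) = 00000000111101110101010111110111

((((~b | c) & d) | (~c | (~d & e))) & ((e & a) | b))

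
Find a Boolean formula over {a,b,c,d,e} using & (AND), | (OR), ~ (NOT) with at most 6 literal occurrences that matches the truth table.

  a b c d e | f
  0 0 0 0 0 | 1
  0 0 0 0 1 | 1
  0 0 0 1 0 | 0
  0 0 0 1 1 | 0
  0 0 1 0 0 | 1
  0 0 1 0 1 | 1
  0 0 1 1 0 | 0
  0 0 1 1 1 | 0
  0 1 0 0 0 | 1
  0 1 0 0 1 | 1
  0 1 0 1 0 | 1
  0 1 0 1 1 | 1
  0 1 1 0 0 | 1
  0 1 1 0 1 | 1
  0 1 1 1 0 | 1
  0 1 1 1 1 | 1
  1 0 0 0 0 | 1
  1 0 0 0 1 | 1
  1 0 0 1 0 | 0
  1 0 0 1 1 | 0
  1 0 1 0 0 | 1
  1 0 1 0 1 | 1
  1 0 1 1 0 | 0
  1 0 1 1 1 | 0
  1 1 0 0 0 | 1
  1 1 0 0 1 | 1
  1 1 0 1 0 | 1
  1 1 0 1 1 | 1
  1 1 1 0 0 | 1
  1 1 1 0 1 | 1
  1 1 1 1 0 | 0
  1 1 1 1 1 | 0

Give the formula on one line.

  (d & b) = 00000000001100110000000000110011
  ~a = 11111111111111110000000000000000
  ~c = 11110000111100001111000011110000
  (~a | ~c) = 11111111111111111111000011110000
  ((d & b) & (~a | ~c)) = 00000000001100110000000000110000
  ~d = 11001100110011001100110011001100
  (((d & b) & (~a | ~c)) | ~d) = 11001100111111111100110011111100

(((d & b) & (~a | ~c)) | ~d)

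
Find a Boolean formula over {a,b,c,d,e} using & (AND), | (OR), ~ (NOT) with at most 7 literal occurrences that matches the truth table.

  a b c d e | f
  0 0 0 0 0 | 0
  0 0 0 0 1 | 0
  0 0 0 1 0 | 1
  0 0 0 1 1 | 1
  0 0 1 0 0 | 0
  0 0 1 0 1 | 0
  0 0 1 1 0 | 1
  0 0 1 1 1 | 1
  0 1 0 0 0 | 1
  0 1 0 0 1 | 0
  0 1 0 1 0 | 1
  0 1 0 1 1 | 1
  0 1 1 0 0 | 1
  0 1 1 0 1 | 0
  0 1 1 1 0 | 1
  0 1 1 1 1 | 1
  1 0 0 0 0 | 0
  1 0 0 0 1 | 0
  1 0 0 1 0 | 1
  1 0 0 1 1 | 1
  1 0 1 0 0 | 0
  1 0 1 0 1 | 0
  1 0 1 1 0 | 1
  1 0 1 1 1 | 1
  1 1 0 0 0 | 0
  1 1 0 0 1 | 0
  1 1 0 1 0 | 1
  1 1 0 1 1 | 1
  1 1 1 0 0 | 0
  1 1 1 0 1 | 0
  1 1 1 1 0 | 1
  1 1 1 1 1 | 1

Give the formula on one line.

((d | ~a) & ((~e & b) | d))

  ~a = 11111111111111110000000000000000
  (d | ~a) = 11111111111111110011001100110011
  ~e = 10101010101010101010101010101010
  (~e & b) = 00000000101010100000000010101010
  ((~e & b) | d) = 00110011101110110011001110111011
  ((d | ~a) & ((~e & b) | d)) = 00110011101110110011001100110011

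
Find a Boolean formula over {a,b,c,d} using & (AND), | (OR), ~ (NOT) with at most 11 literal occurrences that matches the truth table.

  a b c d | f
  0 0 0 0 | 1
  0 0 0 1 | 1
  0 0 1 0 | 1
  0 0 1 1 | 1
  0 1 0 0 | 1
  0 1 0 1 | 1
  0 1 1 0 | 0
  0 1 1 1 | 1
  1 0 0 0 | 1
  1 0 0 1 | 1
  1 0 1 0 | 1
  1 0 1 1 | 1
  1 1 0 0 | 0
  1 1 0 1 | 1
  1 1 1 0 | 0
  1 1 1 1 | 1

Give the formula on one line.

(((~b & (d | c)) | (~c & ~a)) | ((b & d) | ~b))

  ~b = 1111000011110000
  (d | c) = 0111011101110111
  (~b & (d | c)) = 0111000001110000
  ~c = 1100110011001100
  ~a = 1111111100000000
  (~c & ~a) = 1100110000000000
  ((~b & (d | c)) | (~c & ~a)) = 1111110001110000
  (b & d) = 0000010100000101
  ((b & d) | ~b) = 1111010111110101
  (((~b & (d | c)) | (~c & ~a)) | ((b & d) | ~b)) = 1111110111110101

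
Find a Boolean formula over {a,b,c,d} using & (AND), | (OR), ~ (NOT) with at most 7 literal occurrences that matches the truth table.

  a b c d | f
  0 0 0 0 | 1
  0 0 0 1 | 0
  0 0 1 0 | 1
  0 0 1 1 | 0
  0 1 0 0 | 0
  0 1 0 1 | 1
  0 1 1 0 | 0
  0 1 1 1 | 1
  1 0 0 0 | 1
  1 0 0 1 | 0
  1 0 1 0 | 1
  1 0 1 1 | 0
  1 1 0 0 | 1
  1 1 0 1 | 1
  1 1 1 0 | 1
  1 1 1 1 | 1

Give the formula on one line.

  ~d = 1010101010101010
  ~b = 1111000011110000
  (d | a) = 0101010111111111
  (~b | (d | a)) = 1111010111111111
  (~d & (~b | (d | a))) = 1010000010101010
  (b & d) = 0000010100000101
  ((~d & (~b | (d | a))) | (b & d)) = 1010010110101111

((~d & (~b | (d | a))) | (b & d))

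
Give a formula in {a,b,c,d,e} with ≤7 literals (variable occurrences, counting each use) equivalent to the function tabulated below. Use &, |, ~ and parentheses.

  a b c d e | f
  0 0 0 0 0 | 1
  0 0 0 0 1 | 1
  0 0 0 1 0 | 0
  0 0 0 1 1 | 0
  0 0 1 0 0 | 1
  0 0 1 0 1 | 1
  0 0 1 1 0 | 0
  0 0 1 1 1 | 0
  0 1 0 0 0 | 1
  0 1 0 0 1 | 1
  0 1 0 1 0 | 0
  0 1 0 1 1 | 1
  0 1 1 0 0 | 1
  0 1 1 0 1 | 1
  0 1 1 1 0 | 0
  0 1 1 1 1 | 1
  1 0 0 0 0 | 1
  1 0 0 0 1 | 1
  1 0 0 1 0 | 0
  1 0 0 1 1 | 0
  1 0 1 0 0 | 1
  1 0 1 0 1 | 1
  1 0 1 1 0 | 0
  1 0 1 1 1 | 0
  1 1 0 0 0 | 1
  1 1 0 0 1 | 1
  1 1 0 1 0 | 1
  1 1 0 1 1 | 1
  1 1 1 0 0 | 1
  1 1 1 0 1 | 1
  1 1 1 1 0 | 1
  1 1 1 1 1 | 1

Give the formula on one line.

  (b & e) = 00000000010101010000000001010101
  ~d = 11001100110011001100110011001100
  ((b & e) | ~d) = 11001100110111011100110011011101
  ~e = 10101010101010101010101010101010
  (d & b) = 00000000001100110000000000110011
  (a & (d & b)) = 00000000000000000000000000110011
  (~e & (a & (d & b))) = 00000000000000000000000000100010
  (((b & e) | ~d) | (~e & (a & (d & b)))) = 11001100110111011100110011111111

(((b & e) | ~d) | (~e & (a & (d & b))))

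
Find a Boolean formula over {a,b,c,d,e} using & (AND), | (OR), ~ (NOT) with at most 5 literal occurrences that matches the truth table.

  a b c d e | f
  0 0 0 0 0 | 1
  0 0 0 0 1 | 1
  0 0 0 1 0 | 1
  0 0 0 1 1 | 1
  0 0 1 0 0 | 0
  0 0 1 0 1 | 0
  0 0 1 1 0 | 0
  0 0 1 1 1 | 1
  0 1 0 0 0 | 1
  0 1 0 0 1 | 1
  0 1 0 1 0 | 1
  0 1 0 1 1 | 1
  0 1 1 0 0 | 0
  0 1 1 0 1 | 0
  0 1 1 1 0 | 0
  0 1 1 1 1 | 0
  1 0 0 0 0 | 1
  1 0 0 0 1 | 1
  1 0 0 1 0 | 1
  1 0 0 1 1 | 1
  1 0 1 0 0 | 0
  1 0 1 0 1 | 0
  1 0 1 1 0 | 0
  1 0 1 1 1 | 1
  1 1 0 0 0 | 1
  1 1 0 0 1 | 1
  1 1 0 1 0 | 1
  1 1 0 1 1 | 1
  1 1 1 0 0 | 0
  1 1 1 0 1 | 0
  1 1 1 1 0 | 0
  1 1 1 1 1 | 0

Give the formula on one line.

(~c | ((e & ~b) & d))

  ~c = 11110000111100001111000011110000
  ~b = 11111111000000001111111100000000
  (e & ~b) = 01010101000000000101010100000000
  ((e & ~b) & d) = 00010001000000000001000100000000
  (~c | ((e & ~b) & d)) = 11110001111100001111000111110000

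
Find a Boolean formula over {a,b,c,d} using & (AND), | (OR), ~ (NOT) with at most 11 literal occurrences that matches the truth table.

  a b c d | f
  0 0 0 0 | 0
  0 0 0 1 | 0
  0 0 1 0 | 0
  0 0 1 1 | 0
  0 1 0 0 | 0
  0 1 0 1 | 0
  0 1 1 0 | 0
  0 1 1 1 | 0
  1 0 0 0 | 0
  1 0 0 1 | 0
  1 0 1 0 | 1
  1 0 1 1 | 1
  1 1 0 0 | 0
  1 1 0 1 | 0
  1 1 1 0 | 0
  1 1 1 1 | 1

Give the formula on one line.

(((~c | a) & c) & ((~b | d) & (~d | (c | b))))

  ~c = 1100110011001100
  (~c | a) = 1100110011111111
  ((~c | a) & c) = 0000000000110011
  ~b = 1111000011110000
  (~b | d) = 1111010111110101
  ~d = 1010101010101010
  (c | b) = 0011111100111111
  (~d | (c | b)) = 1011111110111111
  ((~b | d) & (~d | (c | b))) = 1011010110110101
  (((~c | a) & c) & ((~b | d) & (~d | (c | b)))) = 0000000000110001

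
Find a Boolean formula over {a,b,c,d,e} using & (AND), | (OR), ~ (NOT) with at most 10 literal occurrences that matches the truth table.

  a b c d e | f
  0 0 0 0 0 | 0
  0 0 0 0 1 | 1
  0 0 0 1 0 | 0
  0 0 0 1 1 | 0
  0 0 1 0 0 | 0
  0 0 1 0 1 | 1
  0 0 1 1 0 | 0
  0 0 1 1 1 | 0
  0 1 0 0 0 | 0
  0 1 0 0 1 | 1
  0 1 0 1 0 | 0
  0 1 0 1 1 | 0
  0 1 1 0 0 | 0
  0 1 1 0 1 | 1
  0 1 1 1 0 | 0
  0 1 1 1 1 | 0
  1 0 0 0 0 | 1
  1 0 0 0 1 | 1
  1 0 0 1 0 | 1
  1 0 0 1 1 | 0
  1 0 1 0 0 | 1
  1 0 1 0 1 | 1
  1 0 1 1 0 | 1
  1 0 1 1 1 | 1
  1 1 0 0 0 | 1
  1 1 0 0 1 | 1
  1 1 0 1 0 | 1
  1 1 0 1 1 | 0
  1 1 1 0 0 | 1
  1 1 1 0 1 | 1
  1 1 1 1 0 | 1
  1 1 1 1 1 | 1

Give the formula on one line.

  ~e = 10101010101010101010101010101010
  (~e | c) = 10101111101011111010111110101111
  ~d = 11001100110011001100110011001100
  ((~e | c) | ~d) = 11101111111011111110111111101111
  (((~e | c) | ~d) & a) = 00000000000000001110111111101111
  (a | e) = 01010101010101011111111111111111
  (~d & (a | e)) = 01000100010001001100110011001100
  ((((~e | c) | ~d) & a) | (~d & (a | e))) = 01000100010001001110111111101111

((((~e | c) | ~d) & a) | (~d & (a | e)))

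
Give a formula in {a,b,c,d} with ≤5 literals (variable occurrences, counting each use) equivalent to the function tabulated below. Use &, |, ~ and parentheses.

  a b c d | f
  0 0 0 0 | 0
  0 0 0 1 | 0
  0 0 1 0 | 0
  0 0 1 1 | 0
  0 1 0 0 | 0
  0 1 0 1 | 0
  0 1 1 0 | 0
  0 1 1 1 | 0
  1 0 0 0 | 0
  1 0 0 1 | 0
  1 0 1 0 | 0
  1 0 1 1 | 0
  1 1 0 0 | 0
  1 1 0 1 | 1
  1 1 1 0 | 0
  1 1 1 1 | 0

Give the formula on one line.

((~c & b) & (d & (c | a)))

  ~c = 1100110011001100
  (~c & b) = 0000110000001100
  (c | a) = 0011001111111111
  (d & (c | a)) = 0001000101010101
  ((~c & b) & (d & (c | a))) = 0000000000000100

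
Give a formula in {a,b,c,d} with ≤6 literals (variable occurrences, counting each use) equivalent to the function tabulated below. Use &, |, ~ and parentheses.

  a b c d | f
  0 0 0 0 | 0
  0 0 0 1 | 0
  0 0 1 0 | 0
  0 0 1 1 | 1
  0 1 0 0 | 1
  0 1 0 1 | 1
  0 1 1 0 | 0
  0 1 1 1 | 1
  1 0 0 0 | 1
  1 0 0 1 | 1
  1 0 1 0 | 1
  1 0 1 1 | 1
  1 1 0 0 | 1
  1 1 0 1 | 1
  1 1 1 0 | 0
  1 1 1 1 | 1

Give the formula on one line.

((c & d) | ((~b & a) | (b & ~c)))

  (c & d) = 0001000100010001
  ~b = 1111000011110000
  (~b & a) = 0000000011110000
  ~c = 1100110011001100
  (b & ~c) = 0000110000001100
  ((~b & a) | (b & ~c)) = 0000110011111100
  ((c & d) | ((~b & a) | (b & ~c))) = 0001110111111101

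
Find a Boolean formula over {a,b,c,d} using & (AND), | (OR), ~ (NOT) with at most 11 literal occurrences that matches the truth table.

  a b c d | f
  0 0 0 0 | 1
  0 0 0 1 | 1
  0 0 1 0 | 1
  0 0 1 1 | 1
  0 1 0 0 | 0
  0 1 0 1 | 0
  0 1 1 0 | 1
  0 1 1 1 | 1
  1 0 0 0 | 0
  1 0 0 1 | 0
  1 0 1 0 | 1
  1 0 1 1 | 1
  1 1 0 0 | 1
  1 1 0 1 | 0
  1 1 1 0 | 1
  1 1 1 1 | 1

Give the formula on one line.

  ~a = 1111111100000000
  (~a | c) = 1111111100110011
  ~b = 1111000011110000
  ((~a | c) & ~b) = 1111000000110000
  (a & b) = 0000000000001111
  ~d = 1010101010101010
  (c | ~d) = 1011101110111011
  ((a & b) & (c | ~d)) = 0000000000001011
  (((~a | c) & ~b) | ((a & b) & (c | ~d))) = 1111000000111011
  (c | (((~a | c) & ~b) | ((a & b) & (c | ~d)))) = 1111001100111011

(c | (((~a | c) & ~b) | ((a & b) & (c | ~d))))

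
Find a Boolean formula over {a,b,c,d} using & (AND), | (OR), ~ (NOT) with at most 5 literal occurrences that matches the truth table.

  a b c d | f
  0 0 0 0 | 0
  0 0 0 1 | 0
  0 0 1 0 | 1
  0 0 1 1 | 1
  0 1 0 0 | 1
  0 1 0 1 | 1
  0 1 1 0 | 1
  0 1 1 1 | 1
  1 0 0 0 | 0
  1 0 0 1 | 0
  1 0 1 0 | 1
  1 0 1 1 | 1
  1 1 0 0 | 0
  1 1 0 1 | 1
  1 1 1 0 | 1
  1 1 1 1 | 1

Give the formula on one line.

(c | ((b & ~a) | (d & b)))

  ~a = 1111111100000000
  (b & ~a) = 0000111100000000
  (d & b) = 0000010100000101
  ((b & ~a) | (d & b)) = 0000111100000101
  (c | ((b & ~a) | (d & b))) = 0011111100110111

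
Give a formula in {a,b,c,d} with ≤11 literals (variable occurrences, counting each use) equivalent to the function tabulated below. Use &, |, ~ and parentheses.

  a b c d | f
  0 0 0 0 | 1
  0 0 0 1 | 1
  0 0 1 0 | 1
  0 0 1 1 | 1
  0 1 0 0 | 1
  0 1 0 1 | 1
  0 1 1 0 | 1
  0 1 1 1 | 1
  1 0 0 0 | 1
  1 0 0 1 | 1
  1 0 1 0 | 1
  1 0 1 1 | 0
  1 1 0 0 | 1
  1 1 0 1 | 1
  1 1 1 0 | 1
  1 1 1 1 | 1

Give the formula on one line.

  ~d = 1010101010101010
  ~c = 1100110011001100
  (~c & a) = 0000000011001100
  (~d | (~c & a)) = 1010101011101110
  (c | a) = 0011001111111111
  ~a = 1111111100000000
  ((c | a) & ~a) = 0011001100000000
  ((~d | (~c & a)) | ((c | a) & ~a)) = 1011101111101110
  (((~d | (~c & a)) | ((c | a) & ~a)) | ~c) = 1111111111101110
  (c & b) = 0000001100000011
  ((((~d | (~c & a)) | ((c | a) & ~a)) | ~c) | (c & b)) = 1111111111101111

((((~d | (~c & a)) | ((c | a) & ~a)) | ~c) | (c & b))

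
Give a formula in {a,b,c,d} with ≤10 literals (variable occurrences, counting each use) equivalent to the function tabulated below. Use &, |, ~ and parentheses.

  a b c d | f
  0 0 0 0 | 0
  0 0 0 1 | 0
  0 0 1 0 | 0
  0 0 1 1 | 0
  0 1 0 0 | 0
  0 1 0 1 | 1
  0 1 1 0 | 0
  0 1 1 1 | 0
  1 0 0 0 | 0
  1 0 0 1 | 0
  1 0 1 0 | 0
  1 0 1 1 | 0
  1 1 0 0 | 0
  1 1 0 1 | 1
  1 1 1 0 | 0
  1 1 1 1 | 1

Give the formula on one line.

  ~a = 1111111100000000
  (b | ~a) = 1111111100001111
  (b | a) = 0000111111111111
  ((b | ~a) & (b | a)) = 0000111100001111
  ~c = 1100110011001100
  (a | ~c) = 1100110011111111
  (((b | ~a) & (b | a)) & (a | ~c)) = 0000110000001111
  (a | b) = 0000111111111111
  ((a | b) & d) = 0000010101010101
  ((((b | ~a) & (b | a)) & (a | ~c)) & ((a | b) & d)) = 0000010000000101

((((b | ~a) & (b | a)) & (a | ~c)) & ((a | b) & d))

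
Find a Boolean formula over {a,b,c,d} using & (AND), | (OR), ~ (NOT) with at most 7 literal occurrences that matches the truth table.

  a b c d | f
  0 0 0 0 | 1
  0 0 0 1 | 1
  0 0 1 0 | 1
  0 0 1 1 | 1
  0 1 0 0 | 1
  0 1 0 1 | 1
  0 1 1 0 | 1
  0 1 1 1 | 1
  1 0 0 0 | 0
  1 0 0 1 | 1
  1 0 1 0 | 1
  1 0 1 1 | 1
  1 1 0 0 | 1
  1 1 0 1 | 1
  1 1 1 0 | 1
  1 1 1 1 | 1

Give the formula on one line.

  ~a = 1111111100000000
  (~a | b) = 1111111100001111
  (c | (~a | b)) = 1111111100111111
  ~b = 1111000011110000
  (~b & d) = 0101000001010000
  ((c | (~a | b)) | (~b & d)) = 1111111101111111

((c | (~a | b)) | (~b & d))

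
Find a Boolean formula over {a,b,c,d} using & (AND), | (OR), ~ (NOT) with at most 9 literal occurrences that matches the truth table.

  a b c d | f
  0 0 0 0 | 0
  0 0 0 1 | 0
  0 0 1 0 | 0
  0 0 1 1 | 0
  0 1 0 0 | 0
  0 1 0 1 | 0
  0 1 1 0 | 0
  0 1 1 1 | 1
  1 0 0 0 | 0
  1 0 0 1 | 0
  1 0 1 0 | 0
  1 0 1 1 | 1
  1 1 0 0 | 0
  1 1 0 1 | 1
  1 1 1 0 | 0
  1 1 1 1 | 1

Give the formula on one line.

  (b | a) = 0000111111111111
  ((b | a) & c) = 0000001100110011
  (((b | a) & c) | b) = 0000111100111111
  ~b = 1111000011110000
  (~b | c) = 1111001111110011
  (a | (~b | c)) = 1111001111111111
  (d & (a | (~b | c))) = 0101000101010101
  ((((b | a) & c) | b) & (d & (a | (~b | c)))) = 0000000100010101

((((b | a) & c) | b) & (d & (a | (~b | c))))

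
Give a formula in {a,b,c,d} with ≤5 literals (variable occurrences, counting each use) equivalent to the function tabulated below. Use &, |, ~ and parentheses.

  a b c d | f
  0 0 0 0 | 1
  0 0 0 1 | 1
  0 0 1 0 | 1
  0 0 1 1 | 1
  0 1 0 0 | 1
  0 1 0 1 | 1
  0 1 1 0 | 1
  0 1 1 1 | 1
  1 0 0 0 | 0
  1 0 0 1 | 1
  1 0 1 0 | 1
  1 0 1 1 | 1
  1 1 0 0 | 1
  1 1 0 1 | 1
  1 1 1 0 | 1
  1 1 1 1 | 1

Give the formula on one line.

((b | c) | (d | ~a))

  (b | c) = 0011111100111111
  ~a = 1111111100000000
  (d | ~a) = 1111111101010101
  ((b | c) | (d | ~a)) = 1111111101111111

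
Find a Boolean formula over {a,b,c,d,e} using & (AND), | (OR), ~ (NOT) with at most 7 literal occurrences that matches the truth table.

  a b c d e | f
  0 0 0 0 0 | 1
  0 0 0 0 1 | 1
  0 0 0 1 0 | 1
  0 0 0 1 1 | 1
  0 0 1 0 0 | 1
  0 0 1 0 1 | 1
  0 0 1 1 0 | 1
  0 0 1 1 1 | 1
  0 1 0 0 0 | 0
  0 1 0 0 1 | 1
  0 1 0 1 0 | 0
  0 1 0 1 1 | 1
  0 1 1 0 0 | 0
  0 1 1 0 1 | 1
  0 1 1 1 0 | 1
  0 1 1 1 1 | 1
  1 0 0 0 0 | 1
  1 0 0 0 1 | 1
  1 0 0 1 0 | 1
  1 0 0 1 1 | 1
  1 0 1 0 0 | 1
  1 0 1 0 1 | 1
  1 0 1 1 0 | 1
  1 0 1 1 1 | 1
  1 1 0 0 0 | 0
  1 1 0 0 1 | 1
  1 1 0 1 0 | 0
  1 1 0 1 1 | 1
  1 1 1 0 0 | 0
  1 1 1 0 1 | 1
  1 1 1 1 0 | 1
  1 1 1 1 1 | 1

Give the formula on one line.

(e | ((c & (d | e)) | (~b | (e & d))))

  (d | e) = 01110111011101110111011101110111
  (c & (d | e)) = 00000111000001110000011100000111
  ~b = 11111111000000001111111100000000
  (e & d) = 00010001000100010001000100010001
  (~b | (e & d)) = 11111111000100011111111100010001
  ((c & (d | e)) | (~b | (e & d))) = 11111111000101111111111100010111
  (e | ((c & (d | e)) | (~b | (e & d)))) = 11111111010101111111111101010111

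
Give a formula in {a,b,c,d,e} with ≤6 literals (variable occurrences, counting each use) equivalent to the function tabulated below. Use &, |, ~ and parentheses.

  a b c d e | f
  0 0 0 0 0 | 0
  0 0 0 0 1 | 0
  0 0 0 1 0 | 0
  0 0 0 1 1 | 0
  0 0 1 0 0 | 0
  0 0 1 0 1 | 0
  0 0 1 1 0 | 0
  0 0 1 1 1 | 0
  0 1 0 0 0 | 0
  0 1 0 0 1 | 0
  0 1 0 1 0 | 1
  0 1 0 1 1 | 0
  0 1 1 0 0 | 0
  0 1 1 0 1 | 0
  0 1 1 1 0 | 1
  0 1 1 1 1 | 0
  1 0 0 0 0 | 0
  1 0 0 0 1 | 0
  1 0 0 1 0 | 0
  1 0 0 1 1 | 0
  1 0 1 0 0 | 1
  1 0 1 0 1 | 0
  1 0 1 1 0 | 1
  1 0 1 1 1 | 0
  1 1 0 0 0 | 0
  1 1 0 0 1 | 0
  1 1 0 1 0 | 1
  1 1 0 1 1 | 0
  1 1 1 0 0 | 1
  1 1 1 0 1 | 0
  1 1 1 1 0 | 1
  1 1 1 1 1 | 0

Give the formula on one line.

(~e & ((d & b) | ((a | e) & c)))

  ~e = 10101010101010101010101010101010
  (d & b) = 00000000001100110000000000110011
  (a | e) = 01010101010101011111111111111111
  ((a | e) & c) = 00000101000001010000111100001111
  ((d & b) | ((a | e) & c)) = 00000101001101110000111100111111
  (~e & ((d & b) | ((a | e) & c))) = 00000000001000100000101000101010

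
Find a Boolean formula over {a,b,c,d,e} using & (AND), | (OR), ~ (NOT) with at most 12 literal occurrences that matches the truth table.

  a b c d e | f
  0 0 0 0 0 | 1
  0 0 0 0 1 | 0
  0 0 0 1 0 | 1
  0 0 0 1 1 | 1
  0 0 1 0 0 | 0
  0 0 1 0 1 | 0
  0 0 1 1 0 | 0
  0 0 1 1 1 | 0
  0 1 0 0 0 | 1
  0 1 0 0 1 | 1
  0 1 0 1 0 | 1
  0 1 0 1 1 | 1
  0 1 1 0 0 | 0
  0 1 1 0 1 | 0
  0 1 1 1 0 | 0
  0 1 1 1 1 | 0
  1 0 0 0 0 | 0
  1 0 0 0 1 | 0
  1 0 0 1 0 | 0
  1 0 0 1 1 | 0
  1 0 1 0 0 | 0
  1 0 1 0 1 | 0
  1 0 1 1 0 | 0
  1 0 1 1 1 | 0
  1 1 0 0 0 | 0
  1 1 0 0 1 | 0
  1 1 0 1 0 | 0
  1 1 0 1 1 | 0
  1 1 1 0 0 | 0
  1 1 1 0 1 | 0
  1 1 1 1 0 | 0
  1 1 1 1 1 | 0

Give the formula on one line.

  ~a = 11111111111111110000000000000000
  ~e = 10101010101010101010101010101010
  (~e & ~a) = 10101010101010100000000000000000
  (c | (~e & ~a)) = 10101111101011110000111100001111
  (b | d) = 00110011111111110011001111111111
  (~a | d) = 11111111111111110011001100110011
  ((b | d) & (~a | d)) = 00110011111111110011001100110011
  ((c | (~e & ~a)) | ((b | d) & (~a | d))) = 10111111111111110011111100111111
  (~a & ((c | (~e & ~a)) | ((b | d) & (~a | d)))) = 10111111111111110000000000000000
  ~c = 11110000111100001111000011110000
  ((~a & ((c | (~e & ~a)) | ((b | d) & (~a | d)))) & ~c) = 10110000111100000000000000000000

((~a & ((c | (~e & ~a)) | ((b | d) & (~a | d)))) & ~c)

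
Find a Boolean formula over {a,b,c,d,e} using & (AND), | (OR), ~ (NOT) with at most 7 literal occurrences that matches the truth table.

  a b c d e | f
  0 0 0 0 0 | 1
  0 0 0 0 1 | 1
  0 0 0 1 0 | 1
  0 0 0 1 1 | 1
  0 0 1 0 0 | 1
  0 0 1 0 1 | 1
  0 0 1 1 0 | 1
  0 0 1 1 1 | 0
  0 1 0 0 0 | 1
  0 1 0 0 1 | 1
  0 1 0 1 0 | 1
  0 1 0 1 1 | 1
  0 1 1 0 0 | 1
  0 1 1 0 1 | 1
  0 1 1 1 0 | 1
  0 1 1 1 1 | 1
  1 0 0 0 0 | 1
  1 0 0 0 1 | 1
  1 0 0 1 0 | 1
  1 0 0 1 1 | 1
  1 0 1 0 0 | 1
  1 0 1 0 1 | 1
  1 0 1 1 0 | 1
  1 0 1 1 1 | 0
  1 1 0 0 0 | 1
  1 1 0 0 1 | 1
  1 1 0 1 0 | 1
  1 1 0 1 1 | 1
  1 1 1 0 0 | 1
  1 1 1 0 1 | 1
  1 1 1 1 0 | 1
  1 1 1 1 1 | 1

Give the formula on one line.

  ~d = 11001100110011001100110011001100
  ~c = 11110000111100001111000011110000
  ~e = 10101010101010101010101010101010
  (~c | ~e) = 11111010111110101111101011111010
  ((~c | ~e) | b) = 11111010111111111111101011111111
  (~d | ((~c | ~e) | b)) = 11111110111111111111111011111111

(~d | ((~c | ~e) | b))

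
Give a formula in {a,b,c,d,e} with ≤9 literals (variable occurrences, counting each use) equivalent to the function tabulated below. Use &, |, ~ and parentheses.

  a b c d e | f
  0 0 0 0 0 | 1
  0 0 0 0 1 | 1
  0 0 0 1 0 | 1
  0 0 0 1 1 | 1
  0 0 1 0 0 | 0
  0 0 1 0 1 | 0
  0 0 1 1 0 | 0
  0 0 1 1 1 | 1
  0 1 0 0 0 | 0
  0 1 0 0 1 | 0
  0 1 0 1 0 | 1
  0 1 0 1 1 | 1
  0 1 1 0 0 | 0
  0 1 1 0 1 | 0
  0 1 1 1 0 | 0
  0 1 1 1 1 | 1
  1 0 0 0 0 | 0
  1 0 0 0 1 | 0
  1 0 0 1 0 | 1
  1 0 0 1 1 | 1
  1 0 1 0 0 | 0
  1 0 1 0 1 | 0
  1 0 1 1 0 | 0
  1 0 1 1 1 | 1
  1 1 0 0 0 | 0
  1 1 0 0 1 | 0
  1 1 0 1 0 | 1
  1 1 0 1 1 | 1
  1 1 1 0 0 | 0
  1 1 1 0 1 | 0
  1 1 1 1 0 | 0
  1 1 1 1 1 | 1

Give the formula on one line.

  ~c = 11110000111100001111000011110000
  (d & e) = 00010001000100010001000100010001
  (~c | (d & e)) = 11110001111100011111000111110001
  ~a = 11111111111111110000000000000000
  ~b = 11111111000000001111111100000000
  (a | ~b) = 11111111000000001111111111111111
  (~a & (a | ~b)) = 11111111000000000000000000000000
  (d | (~a & (a | ~b))) = 11111111001100110011001100110011
  ((~c | (d & e)) & (d | (~a & (a | ~b)))) = 11110001001100010011000100110001

((~c | (d & e)) & (d | (~a & (a | ~b))))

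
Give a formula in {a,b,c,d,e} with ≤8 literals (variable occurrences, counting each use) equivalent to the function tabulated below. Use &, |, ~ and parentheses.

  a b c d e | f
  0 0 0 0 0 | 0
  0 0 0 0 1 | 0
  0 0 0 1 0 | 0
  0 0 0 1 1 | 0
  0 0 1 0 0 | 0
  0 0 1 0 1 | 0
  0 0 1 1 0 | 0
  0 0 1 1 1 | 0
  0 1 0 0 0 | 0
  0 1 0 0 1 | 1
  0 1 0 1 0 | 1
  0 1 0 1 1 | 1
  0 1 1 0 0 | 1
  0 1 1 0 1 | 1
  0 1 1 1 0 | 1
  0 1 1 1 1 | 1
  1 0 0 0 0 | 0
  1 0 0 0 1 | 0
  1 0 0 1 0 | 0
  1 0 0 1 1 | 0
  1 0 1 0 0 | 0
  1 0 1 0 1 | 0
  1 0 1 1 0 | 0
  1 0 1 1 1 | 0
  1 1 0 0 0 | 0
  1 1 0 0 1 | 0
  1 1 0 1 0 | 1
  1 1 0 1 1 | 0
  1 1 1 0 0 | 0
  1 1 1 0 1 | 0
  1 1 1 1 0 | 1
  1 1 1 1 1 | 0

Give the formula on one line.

  (e | c) = 01011111010111110101111101011111
  (d | (e | c)) = 01111111011111110111111101111111
  ~a = 11111111111111110000000000000000
  (d & a) = 00000000000000000011001100110011
  ~e = 10101010101010101010101010101010
  ((d & a) & ~e) = 00000000000000000010001000100010
  (~a | ((d & a) & ~e)) = 11111111111111110010001000100010
  ((d | (e | c)) & (~a | ((d & a) & ~e))) = 01111111011111110010001000100010
  (((d | (e | c)) & (~a | ((d & a) & ~e))) & b) = 00000000011111110000000000100010

(((d | (e | c)) & (~a | ((d & a) & ~e))) & b)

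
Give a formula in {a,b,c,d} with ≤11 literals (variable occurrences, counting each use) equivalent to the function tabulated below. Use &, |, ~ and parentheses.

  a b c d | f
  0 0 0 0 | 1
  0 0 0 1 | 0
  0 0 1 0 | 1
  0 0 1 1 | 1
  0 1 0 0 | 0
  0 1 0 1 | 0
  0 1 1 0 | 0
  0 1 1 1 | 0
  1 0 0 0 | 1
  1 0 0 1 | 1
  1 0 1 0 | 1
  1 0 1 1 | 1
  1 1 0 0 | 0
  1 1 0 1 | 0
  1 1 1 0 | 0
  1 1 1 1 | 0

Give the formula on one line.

  ~b = 1111000011110000
  ~c = 1100110011001100
  ~d = 1010101010101010
  (~c | ~d) = 1110111011101110
  (a & (~c | ~d)) = 0000000011101110
  (~b & c) = 0011000000110000
  ((a & (~c | ~d)) | (~b & c)) = 0011000011111110
  ~a = 1111111100000000
  (~a | d) = 1111111101010101
  (((a & (~c | ~d)) | (~b & c)) & (~a | d)) = 0011000001010100
  ((((a & (~c | ~d)) | (~b & c)) & (~a | d)) | ~d) = 1011101011111110
  (~b & ((((a & (~c | ~d)) | (~b & c)) & (~a | d)) | ~d)) = 1011000011110000

(~b & ((((a & (~c | ~d)) | (~b & c)) & (~a | d)) | ~d))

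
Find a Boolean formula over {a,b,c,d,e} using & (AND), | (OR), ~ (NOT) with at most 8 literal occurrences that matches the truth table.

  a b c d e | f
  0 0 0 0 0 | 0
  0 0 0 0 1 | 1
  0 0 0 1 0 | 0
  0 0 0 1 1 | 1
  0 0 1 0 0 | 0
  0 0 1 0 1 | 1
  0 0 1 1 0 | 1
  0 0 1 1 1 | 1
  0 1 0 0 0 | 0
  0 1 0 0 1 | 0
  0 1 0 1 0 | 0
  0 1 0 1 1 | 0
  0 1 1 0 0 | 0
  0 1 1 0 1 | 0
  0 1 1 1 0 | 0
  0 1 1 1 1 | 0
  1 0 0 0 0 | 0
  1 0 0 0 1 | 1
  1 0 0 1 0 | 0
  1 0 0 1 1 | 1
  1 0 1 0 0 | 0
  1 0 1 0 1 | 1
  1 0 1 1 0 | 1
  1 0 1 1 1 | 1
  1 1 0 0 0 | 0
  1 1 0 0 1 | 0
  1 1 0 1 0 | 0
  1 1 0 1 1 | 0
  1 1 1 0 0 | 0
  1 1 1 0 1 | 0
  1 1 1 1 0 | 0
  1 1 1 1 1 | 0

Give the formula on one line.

  (b | d) = 00110011111111110011001111111111
  ((b | d) & c) = 00000011000011110000001100001111
  (((b | d) & c) | e) = 01010111010111110101011101011111
  ~b = 11111111000000001111111100000000
  ((((b | d) & c) | e) & ~b) = 01010111000000000101011100000000

((((b | d) & c) | e) & ~b)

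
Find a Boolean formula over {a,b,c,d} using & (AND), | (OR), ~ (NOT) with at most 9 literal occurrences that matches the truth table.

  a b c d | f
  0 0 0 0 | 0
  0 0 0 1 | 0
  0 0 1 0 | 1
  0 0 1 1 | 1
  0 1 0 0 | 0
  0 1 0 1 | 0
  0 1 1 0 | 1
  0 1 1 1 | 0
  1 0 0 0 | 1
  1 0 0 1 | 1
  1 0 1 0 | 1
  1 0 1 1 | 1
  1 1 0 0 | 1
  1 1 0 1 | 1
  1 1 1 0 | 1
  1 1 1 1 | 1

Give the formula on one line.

  (c | a) = 0011001111111111
  ~d = 1010101010101010
  ~a = 1111111100000000
  (~d & ~a) = 1010101000000000
  ((c | a) & (~d & ~a)) = 0010001000000000
  ~b = 1111000011110000
  (c & ~b) = 0011000000110000
  (a | (c & ~b)) = 0011000011111111
  (((c | a) & (~d & ~a)) | (a | (c & ~b))) = 0011001011111111

(((c | a) & (~d & ~a)) | (a | (c & ~b)))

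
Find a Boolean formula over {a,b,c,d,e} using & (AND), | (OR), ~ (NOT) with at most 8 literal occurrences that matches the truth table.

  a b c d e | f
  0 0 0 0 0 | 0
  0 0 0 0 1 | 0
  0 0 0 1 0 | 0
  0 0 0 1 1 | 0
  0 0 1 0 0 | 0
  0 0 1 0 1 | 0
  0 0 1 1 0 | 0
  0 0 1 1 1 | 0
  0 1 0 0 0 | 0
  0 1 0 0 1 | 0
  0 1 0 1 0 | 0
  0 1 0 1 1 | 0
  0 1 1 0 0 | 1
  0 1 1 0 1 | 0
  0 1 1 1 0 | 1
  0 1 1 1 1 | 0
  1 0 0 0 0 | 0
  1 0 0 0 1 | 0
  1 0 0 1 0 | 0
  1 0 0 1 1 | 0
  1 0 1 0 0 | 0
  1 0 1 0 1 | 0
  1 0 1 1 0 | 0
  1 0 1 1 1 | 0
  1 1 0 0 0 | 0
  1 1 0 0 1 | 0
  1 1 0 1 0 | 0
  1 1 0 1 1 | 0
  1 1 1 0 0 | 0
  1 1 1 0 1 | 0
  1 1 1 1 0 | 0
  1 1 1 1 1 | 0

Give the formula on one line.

((~e & b) & (~a & ((~b | (~c | ~a)) & c)))

  ~e = 10101010101010101010101010101010
  (~e & b) = 00000000101010100000000010101010
  ~a = 11111111111111110000000000000000
  ~b = 11111111000000001111111100000000
  ~c = 11110000111100001111000011110000
  (~c | ~a) = 11111111111111111111000011110000
  (~b | (~c | ~a)) = 11111111111111111111111111110000
  ((~b | (~c | ~a)) & c) = 00001111000011110000111100000000
  (~a & ((~b | (~c | ~a)) & c)) = 00001111000011110000000000000000
  ((~e & b) & (~a & ((~b | (~c | ~a)) & c))) = 00000000000010100000000000000000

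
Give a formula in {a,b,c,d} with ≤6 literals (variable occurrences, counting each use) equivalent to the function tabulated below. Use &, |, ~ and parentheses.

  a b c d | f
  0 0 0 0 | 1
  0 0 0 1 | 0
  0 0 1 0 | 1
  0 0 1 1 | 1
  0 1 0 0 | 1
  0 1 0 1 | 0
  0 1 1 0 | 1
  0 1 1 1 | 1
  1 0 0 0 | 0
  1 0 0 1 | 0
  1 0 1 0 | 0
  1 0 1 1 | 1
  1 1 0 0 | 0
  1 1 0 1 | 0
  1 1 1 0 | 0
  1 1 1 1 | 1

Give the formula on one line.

(((c | ~d) & d) | (~d & ~a))

  ~d = 1010101010101010
  (c | ~d) = 1011101110111011
  ((c | ~d) & d) = 0001000100010001
  ~a = 1111111100000000
  (~d & ~a) = 1010101000000000
  (((c | ~d) & d) | (~d & ~a)) = 1011101100010001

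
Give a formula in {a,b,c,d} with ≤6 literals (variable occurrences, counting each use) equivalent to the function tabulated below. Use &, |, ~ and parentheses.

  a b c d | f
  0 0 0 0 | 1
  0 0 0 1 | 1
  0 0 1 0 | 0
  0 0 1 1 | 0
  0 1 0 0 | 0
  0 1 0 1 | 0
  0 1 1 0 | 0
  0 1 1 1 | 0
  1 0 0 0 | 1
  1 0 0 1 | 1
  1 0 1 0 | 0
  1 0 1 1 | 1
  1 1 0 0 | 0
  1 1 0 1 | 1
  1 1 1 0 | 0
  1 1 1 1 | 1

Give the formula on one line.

  (a & d) = 0000000001010101
  ~c = 1100110011001100
  ~b = 1111000011110000
  (~c & ~b) = 1100000011000000
  ((a & d) | (~c & ~b)) = 1100000011010101

((a & d) | (~c & ~b))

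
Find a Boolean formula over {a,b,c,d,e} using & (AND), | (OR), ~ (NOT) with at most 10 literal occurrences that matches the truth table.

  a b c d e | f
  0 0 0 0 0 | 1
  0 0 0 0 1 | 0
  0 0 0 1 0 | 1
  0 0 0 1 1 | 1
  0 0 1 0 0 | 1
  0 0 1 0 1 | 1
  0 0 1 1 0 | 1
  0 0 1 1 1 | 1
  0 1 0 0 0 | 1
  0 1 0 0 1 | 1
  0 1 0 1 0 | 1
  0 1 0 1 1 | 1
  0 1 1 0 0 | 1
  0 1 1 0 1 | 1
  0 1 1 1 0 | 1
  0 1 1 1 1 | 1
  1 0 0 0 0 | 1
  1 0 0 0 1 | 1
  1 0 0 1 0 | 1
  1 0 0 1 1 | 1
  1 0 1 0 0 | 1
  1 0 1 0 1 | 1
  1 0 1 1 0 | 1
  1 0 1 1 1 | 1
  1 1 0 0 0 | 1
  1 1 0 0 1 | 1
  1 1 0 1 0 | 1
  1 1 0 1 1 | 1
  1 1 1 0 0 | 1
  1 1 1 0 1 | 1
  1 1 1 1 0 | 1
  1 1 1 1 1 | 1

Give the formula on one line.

(((c | d) | a) | ((d | b) | ((~a & b) | (~e & ~c))))

  (c | d) = 00111111001111110011111100111111
  ((c | d) | a) = 00111111001111111111111111111111
  (d | b) = 00110011111111110011001111111111
  ~a = 11111111111111110000000000000000
  (~a & b) = 00000000111111110000000000000000
  ~e = 10101010101010101010101010101010
  ~c = 11110000111100001111000011110000
  (~e & ~c) = 10100000101000001010000010100000
  ((~a & b) | (~e & ~c)) = 10100000111111111010000010100000
  ((d | b) | ((~a & b) | (~e & ~c))) = 10110011111111111011001111111111
  (((c | d) | a) | ((d | b) | ((~a & b) | (~e & ~c)))) = 10111111111111111111111111111111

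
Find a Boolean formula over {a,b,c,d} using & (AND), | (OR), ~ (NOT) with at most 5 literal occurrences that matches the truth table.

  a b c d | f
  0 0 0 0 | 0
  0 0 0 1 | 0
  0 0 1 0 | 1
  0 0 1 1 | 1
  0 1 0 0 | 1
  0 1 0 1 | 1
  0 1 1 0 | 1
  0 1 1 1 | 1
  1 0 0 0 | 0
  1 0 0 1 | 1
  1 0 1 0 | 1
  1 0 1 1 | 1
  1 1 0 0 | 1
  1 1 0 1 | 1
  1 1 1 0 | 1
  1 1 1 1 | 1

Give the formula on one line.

  ~b = 1111000011110000
  (a & ~b) = 0000000011110000
  (d & (a & ~b)) = 0000000001010000
  (b | (d & (a & ~b))) = 0000111101011111
  (c | (b | (d & (a & ~b)))) = 0011111101111111

(c | (b | (d & (a & ~b))))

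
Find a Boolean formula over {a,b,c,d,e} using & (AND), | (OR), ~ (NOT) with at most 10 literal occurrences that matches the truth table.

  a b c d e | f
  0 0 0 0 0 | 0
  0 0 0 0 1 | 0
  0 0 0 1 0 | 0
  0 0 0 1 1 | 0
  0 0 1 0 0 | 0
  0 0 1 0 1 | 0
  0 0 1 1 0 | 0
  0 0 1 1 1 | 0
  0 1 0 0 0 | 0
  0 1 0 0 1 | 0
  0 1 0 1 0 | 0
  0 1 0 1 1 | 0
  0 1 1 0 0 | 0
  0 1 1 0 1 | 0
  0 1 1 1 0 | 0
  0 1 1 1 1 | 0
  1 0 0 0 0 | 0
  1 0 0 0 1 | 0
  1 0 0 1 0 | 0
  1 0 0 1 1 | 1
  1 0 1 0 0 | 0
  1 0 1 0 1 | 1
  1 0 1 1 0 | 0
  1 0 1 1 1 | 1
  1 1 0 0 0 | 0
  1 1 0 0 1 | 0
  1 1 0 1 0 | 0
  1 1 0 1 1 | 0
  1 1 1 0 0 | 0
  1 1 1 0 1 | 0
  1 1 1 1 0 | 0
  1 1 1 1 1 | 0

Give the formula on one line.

  ~a = 11111111111111110000000000000000
  ~d = 11001100110011001100110011001100
  (~a & ~d) = 11001100110011000000000000000000
  ((~a & ~d) | b) = 11001100111111110000000011111111
  (d | c) = 00111111001111110011111100111111
  (((~a & ~d) | b) | (d | c)) = 11111111111111110011111111111111
  (a & e) = 00000000000000000101010101010101
  ((((~a & ~d) | b) | (d | c)) & (a & e)) = 00000000000000000001010101010101
  ~b = 11111111000000001111111100000000
  (((((~a & ~d) | b) | (d | c)) & (a & e)) & ~b) = 00000000000000000001010100000000

(((((~a & ~d) | b) | (d | c)) & (a & e)) & ~b)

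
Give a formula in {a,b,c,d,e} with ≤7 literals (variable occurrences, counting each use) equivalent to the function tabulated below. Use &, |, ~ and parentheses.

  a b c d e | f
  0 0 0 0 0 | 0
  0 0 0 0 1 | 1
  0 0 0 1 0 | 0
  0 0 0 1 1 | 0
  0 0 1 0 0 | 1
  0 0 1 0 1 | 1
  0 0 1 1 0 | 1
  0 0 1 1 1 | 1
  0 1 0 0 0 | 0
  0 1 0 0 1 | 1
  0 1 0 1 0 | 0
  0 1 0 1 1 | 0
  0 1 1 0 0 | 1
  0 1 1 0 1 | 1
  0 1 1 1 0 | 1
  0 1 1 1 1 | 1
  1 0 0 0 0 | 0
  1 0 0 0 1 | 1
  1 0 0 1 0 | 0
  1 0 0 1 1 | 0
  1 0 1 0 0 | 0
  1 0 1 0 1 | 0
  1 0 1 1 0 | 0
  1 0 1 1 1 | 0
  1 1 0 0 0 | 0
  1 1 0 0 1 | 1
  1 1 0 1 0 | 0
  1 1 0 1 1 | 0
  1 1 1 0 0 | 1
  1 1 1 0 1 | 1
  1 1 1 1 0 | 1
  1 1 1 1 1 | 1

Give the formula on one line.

((~a | (b | ~c)) & ((e & ~d) | c))

  ~a = 11111111111111110000000000000000
  ~c = 11110000111100001111000011110000
  (b | ~c) = 11110000111111111111000011111111
  (~a | (b | ~c)) = 11111111111111111111000011111111
  ~d = 11001100110011001100110011001100
  (e & ~d) = 01000100010001000100010001000100
  ((e & ~d) | c) = 01001111010011110100111101001111
  ((~a | (b | ~c)) & ((e & ~d) | c)) = 01001111010011110100000001001111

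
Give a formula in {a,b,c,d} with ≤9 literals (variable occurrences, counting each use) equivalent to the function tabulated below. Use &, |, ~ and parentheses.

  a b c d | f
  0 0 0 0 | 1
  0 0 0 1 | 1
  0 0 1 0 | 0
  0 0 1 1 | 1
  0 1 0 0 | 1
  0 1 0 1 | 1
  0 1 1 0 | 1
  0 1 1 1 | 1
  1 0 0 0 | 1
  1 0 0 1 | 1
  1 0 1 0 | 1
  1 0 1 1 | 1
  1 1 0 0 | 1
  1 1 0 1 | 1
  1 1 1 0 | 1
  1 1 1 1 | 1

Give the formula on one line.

(d | (((d | ~b) & ~c) | (((~d | ~a) & (a | ~c)) | b)))

  ~b = 1111000011110000
  (d | ~b) = 1111010111110101
  ~c = 1100110011001100
  ((d | ~b) & ~c) = 1100010011000100
  ~d = 1010101010101010
  ~a = 1111111100000000
  (~d | ~a) = 1111111110101010
  (a | ~c) = 1100110011111111
  ((~d | ~a) & (a | ~c)) = 1100110010101010
  (((~d | ~a) & (a | ~c)) | b) = 1100111110101111
  (((d | ~b) & ~c) | (((~d | ~a) & (a | ~c)) | b)) = 1100111111101111
  (d | (((d | ~b) & ~c) | (((~d | ~a) & (a | ~c)) | b))) = 1101111111111111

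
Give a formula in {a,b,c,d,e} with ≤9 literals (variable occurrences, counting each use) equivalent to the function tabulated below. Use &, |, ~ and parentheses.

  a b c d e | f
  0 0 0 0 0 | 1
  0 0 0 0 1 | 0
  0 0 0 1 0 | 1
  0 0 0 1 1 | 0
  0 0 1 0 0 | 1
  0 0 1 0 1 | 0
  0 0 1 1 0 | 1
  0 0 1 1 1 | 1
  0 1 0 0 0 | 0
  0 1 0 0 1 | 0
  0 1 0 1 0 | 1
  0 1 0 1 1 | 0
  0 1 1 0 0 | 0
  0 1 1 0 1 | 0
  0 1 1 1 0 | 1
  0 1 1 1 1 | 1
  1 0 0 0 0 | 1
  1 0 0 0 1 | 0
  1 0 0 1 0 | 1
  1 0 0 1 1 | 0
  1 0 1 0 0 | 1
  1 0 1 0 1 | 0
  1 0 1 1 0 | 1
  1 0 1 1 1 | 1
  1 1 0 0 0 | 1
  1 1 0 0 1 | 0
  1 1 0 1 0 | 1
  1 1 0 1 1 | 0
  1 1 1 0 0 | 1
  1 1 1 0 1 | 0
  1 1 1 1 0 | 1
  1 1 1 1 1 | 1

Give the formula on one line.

((~b | (a | d)) & ((c & d) | ~e))

  ~b = 11111111000000001111111100000000
  (a | d) = 00110011001100111111111111111111
  (~b | (a | d)) = 11111111001100111111111111111111
  (c & d) = 00000011000000110000001100000011
  ~e = 10101010101010101010101010101010
  ((c & d) | ~e) = 10101011101010111010101110101011
  ((~b | (a | d)) & ((c & d) | ~e)) = 10101011001000111010101110101011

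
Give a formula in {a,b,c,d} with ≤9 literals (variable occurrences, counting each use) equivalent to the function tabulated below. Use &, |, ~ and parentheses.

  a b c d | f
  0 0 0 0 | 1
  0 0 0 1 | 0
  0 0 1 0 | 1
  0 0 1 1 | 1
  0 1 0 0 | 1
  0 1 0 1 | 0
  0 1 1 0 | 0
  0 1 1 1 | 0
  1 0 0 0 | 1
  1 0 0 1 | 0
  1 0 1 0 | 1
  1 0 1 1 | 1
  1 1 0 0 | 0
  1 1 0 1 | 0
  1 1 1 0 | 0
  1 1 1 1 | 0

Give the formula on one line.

  ~d = 1010101010101010
  (c | ~d) = 1011101110111011
  ~c = 1100110011001100
  (~c & ~d) = 1000100010001000
  ~a = 1111111100000000
  (~a & b) = 0000111100000000
  ((~c & ~d) & (~a & b)) = 0000100000000000
  ~b = 1111000011110000
  (((~c & ~d) & (~a & b)) | ~b) = 1111100011110000
  ((c | ~d) & (((~c & ~d) & (~a & b)) | ~b)) = 1011100010110000

((c | ~d) & (((~c & ~d) & (~a & b)) | ~b))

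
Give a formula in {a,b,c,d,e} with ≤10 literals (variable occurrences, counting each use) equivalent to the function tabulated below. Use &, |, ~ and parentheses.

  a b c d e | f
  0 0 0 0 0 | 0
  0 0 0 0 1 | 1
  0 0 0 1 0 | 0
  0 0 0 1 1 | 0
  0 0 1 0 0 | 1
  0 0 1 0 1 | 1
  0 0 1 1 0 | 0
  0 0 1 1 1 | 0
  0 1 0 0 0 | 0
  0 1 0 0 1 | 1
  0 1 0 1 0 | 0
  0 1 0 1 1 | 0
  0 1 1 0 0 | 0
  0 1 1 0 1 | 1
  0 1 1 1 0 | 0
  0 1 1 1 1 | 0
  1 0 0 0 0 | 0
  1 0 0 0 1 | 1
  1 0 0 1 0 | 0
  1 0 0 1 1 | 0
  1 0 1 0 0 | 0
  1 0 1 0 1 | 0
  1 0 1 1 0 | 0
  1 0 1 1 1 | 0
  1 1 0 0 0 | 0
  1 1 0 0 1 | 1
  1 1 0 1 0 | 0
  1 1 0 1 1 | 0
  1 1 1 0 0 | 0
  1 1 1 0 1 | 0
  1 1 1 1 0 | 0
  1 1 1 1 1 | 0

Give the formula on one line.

  ~c = 11110000111100001111000011110000
  (~c & a) = 00000000000000001111000011110000
  ~d = 11001100110011001100110011001100
  ((~c & a) & ~d) = 00000000000000001100000011000000
  ~a = 11111111111111110000000000000000
  (((~c & a) & ~d) | ~a) = 11111111111111111100000011000000
  ((((~c & a) & ~d) | ~a) & ~d) = 11001100110011001100000011000000
  ~b = 11111111000000001111111100000000
  (b | c) = 00001111111111110000111111111111
  (~b & (b | c)) = 00001111000000000000111100000000
  ((~b & (b | c)) | e) = 01011111010101010101111101010101
  (((((~c & a) & ~d) | ~a) & ~d) & ((~b & (b | c)) | e)) = 01001100010001000100000001000000

(((((~c & a) & ~d) | ~a) & ~d) & ((~b & (b | c)) | e))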